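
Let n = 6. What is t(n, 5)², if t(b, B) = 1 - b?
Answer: 25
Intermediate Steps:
t(n, 5)² = (1 - 1*6)² = (1 - 6)² = (-5)² = 25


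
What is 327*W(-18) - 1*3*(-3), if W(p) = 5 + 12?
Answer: 5568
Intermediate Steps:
W(p) = 17
327*W(-18) - 1*3*(-3) = 327*17 - 1*3*(-3) = 5559 - 3*(-3) = 5559 + 9 = 5568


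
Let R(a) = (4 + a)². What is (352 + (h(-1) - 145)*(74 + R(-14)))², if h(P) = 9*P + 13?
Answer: 584769124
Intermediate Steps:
h(P) = 13 + 9*P
(352 + (h(-1) - 145)*(74 + R(-14)))² = (352 + ((13 + 9*(-1)) - 145)*(74 + (4 - 14)²))² = (352 + ((13 - 9) - 145)*(74 + (-10)²))² = (352 + (4 - 145)*(74 + 100))² = (352 - 141*174)² = (352 - 24534)² = (-24182)² = 584769124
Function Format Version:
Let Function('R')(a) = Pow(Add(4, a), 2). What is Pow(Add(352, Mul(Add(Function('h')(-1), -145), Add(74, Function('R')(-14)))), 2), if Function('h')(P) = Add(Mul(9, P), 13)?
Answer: 584769124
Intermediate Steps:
Function('h')(P) = Add(13, Mul(9, P))
Pow(Add(352, Mul(Add(Function('h')(-1), -145), Add(74, Function('R')(-14)))), 2) = Pow(Add(352, Mul(Add(Add(13, Mul(9, -1)), -145), Add(74, Pow(Add(4, -14), 2)))), 2) = Pow(Add(352, Mul(Add(Add(13, -9), -145), Add(74, Pow(-10, 2)))), 2) = Pow(Add(352, Mul(Add(4, -145), Add(74, 100))), 2) = Pow(Add(352, Mul(-141, 174)), 2) = Pow(Add(352, -24534), 2) = Pow(-24182, 2) = 584769124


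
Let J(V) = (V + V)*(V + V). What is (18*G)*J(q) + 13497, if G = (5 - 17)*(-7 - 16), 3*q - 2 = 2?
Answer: 48825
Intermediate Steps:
q = 4/3 (q = ⅔ + (⅓)*2 = ⅔ + ⅔ = 4/3 ≈ 1.3333)
J(V) = 4*V² (J(V) = (2*V)*(2*V) = 4*V²)
G = 276 (G = -12*(-23) = 276)
(18*G)*J(q) + 13497 = (18*276)*(4*(4/3)²) + 13497 = 4968*(4*(16/9)) + 13497 = 4968*(64/9) + 13497 = 35328 + 13497 = 48825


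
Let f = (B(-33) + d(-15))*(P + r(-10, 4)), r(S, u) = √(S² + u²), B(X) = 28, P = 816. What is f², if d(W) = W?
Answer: 112549268 + 551616*√29 ≈ 1.1552e+8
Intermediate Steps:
f = 10608 + 26*√29 (f = (28 - 15)*(816 + √((-10)² + 4²)) = 13*(816 + √(100 + 16)) = 13*(816 + √116) = 13*(816 + 2*√29) = 10608 + 26*√29 ≈ 10748.)
f² = (10608 + 26*√29)²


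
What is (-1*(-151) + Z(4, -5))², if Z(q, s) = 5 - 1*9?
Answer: 21609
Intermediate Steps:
Z(q, s) = -4 (Z(q, s) = 5 - 9 = -4)
(-1*(-151) + Z(4, -5))² = (-1*(-151) - 4)² = (151 - 4)² = 147² = 21609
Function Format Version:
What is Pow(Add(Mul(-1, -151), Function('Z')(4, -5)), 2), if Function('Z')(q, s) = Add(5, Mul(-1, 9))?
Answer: 21609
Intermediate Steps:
Function('Z')(q, s) = -4 (Function('Z')(q, s) = Add(5, -9) = -4)
Pow(Add(Mul(-1, -151), Function('Z')(4, -5)), 2) = Pow(Add(Mul(-1, -151), -4), 2) = Pow(Add(151, -4), 2) = Pow(147, 2) = 21609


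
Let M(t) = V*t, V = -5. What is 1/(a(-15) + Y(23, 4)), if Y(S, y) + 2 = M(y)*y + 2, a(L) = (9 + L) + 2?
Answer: -1/84 ≈ -0.011905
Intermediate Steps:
M(t) = -5*t
a(L) = 11 + L
Y(S, y) = -5*y**2 (Y(S, y) = -2 + ((-5*y)*y + 2) = -2 + (-5*y**2 + 2) = -2 + (2 - 5*y**2) = -5*y**2)
1/(a(-15) + Y(23, 4)) = 1/((11 - 15) - 5*4**2) = 1/(-4 - 5*16) = 1/(-4 - 80) = 1/(-84) = -1/84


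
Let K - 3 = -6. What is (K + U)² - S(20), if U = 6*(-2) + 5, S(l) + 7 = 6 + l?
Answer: 81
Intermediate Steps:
K = -3 (K = 3 - 6 = -3)
S(l) = -1 + l (S(l) = -7 + (6 + l) = -1 + l)
U = -7 (U = -12 + 5 = -7)
(K + U)² - S(20) = (-3 - 7)² - (-1 + 20) = (-10)² - 1*19 = 100 - 19 = 81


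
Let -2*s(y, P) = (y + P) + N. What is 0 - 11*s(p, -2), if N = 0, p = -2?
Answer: -22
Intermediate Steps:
s(y, P) = -P/2 - y/2 (s(y, P) = -((y + P) + 0)/2 = -((P + y) + 0)/2 = -(P + y)/2 = -P/2 - y/2)
0 - 11*s(p, -2) = 0 - 11*(-½*(-2) - ½*(-2)) = 0 - 11*(1 + 1) = 0 - 11*2 = 0 - 22 = -22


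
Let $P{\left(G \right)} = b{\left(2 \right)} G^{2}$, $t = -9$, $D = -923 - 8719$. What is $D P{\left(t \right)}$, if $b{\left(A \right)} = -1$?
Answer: $781002$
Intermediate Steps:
$D = -9642$
$P{\left(G \right)} = - G^{2}$
$D P{\left(t \right)} = - 9642 \left(- \left(-9\right)^{2}\right) = - 9642 \left(\left(-1\right) 81\right) = \left(-9642\right) \left(-81\right) = 781002$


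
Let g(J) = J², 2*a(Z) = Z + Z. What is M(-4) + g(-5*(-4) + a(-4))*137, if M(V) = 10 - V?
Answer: 35086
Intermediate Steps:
a(Z) = Z (a(Z) = (Z + Z)/2 = (2*Z)/2 = Z)
M(-4) + g(-5*(-4) + a(-4))*137 = (10 - 1*(-4)) + (-5*(-4) - 4)²*137 = (10 + 4) + (20 - 4)²*137 = 14 + 16²*137 = 14 + 256*137 = 14 + 35072 = 35086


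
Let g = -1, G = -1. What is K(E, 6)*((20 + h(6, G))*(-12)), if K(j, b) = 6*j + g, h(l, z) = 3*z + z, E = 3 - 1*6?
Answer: 3648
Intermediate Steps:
E = -3 (E = 3 - 6 = -3)
h(l, z) = 4*z
K(j, b) = -1 + 6*j (K(j, b) = 6*j - 1 = -1 + 6*j)
K(E, 6)*((20 + h(6, G))*(-12)) = (-1 + 6*(-3))*((20 + 4*(-1))*(-12)) = (-1 - 18)*((20 - 4)*(-12)) = -304*(-12) = -19*(-192) = 3648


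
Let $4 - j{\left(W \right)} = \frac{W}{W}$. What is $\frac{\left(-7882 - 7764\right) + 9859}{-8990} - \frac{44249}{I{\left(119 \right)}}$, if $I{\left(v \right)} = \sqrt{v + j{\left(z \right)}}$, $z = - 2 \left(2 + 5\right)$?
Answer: $\frac{5787}{8990} - \frac{44249 \sqrt{122}}{122} \approx -4005.5$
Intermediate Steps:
$z = -14$ ($z = \left(-2\right) 7 = -14$)
$j{\left(W \right)} = 3$ ($j{\left(W \right)} = 4 - \frac{W}{W} = 4 - 1 = 3$)
$I{\left(v \right)} = \sqrt{3 + v}$ ($I{\left(v \right)} = \sqrt{v + 3} = \sqrt{3 + v}$)
$\frac{\left(-7882 - 7764\right) + 9859}{-8990} - \frac{44249}{I{\left(119 \right)}} = \frac{\left(-7882 - 7764\right) + 9859}{-8990} - \frac{44249}{\sqrt{3 + 119}} = \left(-15646 + 9859\right) \left(- \frac{1}{8990}\right) - \frac{44249}{\sqrt{122}} = \left(-5787\right) \left(- \frac{1}{8990}\right) - 44249 \frac{\sqrt{122}}{122} = \frac{5787}{8990} - \frac{44249 \sqrt{122}}{122}$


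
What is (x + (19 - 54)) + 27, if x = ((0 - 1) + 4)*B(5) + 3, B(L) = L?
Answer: 10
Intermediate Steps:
x = 18 (x = ((0 - 1) + 4)*5 + 3 = (-1 + 4)*5 + 3 = 3*5 + 3 = 15 + 3 = 18)
(x + (19 - 54)) + 27 = (18 + (19 - 54)) + 27 = (18 - 35) + 27 = -17 + 27 = 10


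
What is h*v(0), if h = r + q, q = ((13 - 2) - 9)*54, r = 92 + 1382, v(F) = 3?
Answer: 4746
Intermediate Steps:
r = 1474
q = 108 (q = (11 - 9)*54 = 2*54 = 108)
h = 1582 (h = 1474 + 108 = 1582)
h*v(0) = 1582*3 = 4746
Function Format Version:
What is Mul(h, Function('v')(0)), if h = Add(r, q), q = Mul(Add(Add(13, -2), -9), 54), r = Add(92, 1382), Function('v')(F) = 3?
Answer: 4746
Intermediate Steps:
r = 1474
q = 108 (q = Mul(Add(11, -9), 54) = Mul(2, 54) = 108)
h = 1582 (h = Add(1474, 108) = 1582)
Mul(h, Function('v')(0)) = Mul(1582, 3) = 4746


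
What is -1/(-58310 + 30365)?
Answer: 1/27945 ≈ 3.5785e-5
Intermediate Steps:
-1/(-58310 + 30365) = -1/(-27945) = -1*(-1/27945) = 1/27945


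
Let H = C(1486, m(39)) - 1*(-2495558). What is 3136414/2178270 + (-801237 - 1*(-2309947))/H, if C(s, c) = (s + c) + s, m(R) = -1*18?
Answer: 2780686436917/1360608433560 ≈ 2.0437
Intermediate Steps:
m(R) = -18
C(s, c) = c + 2*s (C(s, c) = (c + s) + s = c + 2*s)
H = 2498512 (H = (-18 + 2*1486) - 1*(-2495558) = (-18 + 2972) + 2495558 = 2954 + 2495558 = 2498512)
3136414/2178270 + (-801237 - 1*(-2309947))/H = 3136414/2178270 + (-801237 - 1*(-2309947))/2498512 = 3136414*(1/2178270) + (-801237 + 2309947)*(1/2498512) = 1568207/1089135 + 1508710*(1/2498512) = 1568207/1089135 + 754355/1249256 = 2780686436917/1360608433560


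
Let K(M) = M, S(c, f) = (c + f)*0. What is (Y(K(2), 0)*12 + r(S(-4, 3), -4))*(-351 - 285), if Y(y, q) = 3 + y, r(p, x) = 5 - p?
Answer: -41340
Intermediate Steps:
S(c, f) = 0
(Y(K(2), 0)*12 + r(S(-4, 3), -4))*(-351 - 285) = ((3 + 2)*12 + (5 - 1*0))*(-351 - 285) = (5*12 + (5 + 0))*(-636) = (60 + 5)*(-636) = 65*(-636) = -41340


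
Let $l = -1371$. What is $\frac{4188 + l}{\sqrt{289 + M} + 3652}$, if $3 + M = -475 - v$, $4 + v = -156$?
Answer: $\frac{3429228}{4445711} - \frac{939 i \sqrt{29}}{4445711} \approx 0.77136 - 0.0011374 i$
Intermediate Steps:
$v = -160$ ($v = -4 - 156 = -160$)
$M = -318$ ($M = -3 - 315 = -318$)
$\frac{4188 + l}{\sqrt{289 + M} + 3652} = \frac{4188 - 1371}{\sqrt{289 - 318} + 3652} = \frac{2817}{\sqrt{-29} + 3652} = \frac{2817}{i \sqrt{29} + 3652} = \frac{2817}{3652 + i \sqrt{29}}$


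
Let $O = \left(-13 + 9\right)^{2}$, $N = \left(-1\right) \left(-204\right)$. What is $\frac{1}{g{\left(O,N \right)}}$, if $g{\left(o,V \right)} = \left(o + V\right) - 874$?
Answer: $- \frac{1}{654} \approx -0.0015291$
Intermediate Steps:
$N = 204$
$O = 16$ ($O = \left(-4\right)^{2} = 16$)
$g{\left(o,V \right)} = -874 + V + o$ ($g{\left(o,V \right)} = \left(V + o\right) - 874 = -874 + V + o$)
$\frac{1}{g{\left(O,N \right)}} = \frac{1}{-874 + 204 + 16} = \frac{1}{-654} = - \frac{1}{654}$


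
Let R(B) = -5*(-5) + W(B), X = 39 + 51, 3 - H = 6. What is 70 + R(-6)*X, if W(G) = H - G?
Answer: 2590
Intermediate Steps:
H = -3 (H = 3 - 1*6 = 3 - 6 = -3)
W(G) = -3 - G
X = 90
R(B) = 22 - B (R(B) = -5*(-5) + (-3 - B) = 25 + (-3 - B) = 22 - B)
70 + R(-6)*X = 70 + (22 - 1*(-6))*90 = 70 + (22 + 6)*90 = 70 + 28*90 = 70 + 2520 = 2590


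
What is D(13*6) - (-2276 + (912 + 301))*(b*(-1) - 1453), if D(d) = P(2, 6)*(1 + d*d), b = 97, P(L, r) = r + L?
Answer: -1598970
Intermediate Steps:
P(L, r) = L + r
D(d) = 8 + 8*d² (D(d) = (2 + 6)*(1 + d*d) = 8*(1 + d²) = 8 + 8*d²)
D(13*6) - (-2276 + (912 + 301))*(b*(-1) - 1453) = (8 + 8*(13*6)²) - (-2276 + (912 + 301))*(97*(-1) - 1453) = (8 + 8*78²) - (-2276 + 1213)*(-97 - 1453) = (8 + 8*6084) - (-1063)*(-1550) = (8 + 48672) - 1*1647650 = 48680 - 1647650 = -1598970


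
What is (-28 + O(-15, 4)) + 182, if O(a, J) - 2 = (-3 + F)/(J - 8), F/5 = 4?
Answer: 607/4 ≈ 151.75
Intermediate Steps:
F = 20 (F = 5*4 = 20)
O(a, J) = 2 + 17/(-8 + J) (O(a, J) = 2 + (-3 + 20)/(J - 8) = 2 + 17/(-8 + J))
(-28 + O(-15, 4)) + 182 = (-28 + (1 + 2*4)/(-8 + 4)) + 182 = (-28 + (1 + 8)/(-4)) + 182 = (-28 - 1/4*9) + 182 = (-28 - 9/4) + 182 = -121/4 + 182 = 607/4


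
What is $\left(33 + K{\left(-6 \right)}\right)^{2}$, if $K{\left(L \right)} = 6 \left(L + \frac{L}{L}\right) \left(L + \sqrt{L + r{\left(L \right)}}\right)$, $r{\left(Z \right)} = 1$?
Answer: $40869 - 12780 i \sqrt{5} \approx 40869.0 - 28577.0 i$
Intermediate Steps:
$K{\left(L \right)} = \left(6 + 6 L\right) \left(L + \sqrt{1 + L}\right)$ ($K{\left(L \right)} = 6 \left(L + \frac{L}{L}\right) \left(L + \sqrt{L + 1}\right) = 6 \left(L + 1\right) \left(L + \sqrt{1 + L}\right) = 6 \left(1 + L\right) \left(L + \sqrt{1 + L}\right) = \left(6 + 6 L\right) \left(L + \sqrt{1 + L}\right)$)
$\left(33 + K{\left(-6 \right)}\right)^{2} = \left(33 + \left(6 \left(-6\right) + 6 \left(-6\right)^{2} + 6 \sqrt{1 - 6} + 6 \left(-6\right) \sqrt{1 - 6}\right)\right)^{2} = \left(33 + \left(-36 + 6 \cdot 36 + 6 \sqrt{-5} + 6 \left(-6\right) \sqrt{-5}\right)\right)^{2} = \left(33 + \left(-36 + 216 + 6 i \sqrt{5} + 6 \left(-6\right) i \sqrt{5}\right)\right)^{2} = \left(33 + \left(-36 + 216 + 6 i \sqrt{5} - 36 i \sqrt{5}\right)\right)^{2} = \left(33 + \left(180 - 30 i \sqrt{5}\right)\right)^{2} = \left(213 - 30 i \sqrt{5}\right)^{2}$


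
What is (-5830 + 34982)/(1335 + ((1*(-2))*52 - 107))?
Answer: 7288/281 ≈ 25.936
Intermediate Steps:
(-5830 + 34982)/(1335 + ((1*(-2))*52 - 107)) = 29152/(1335 + (-2*52 - 107)) = 29152/(1335 + (-104 - 107)) = 29152/(1335 - 211) = 29152/1124 = 29152*(1/1124) = 7288/281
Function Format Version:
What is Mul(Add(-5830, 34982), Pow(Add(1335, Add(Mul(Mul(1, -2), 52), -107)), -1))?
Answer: Rational(7288, 281) ≈ 25.936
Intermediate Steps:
Mul(Add(-5830, 34982), Pow(Add(1335, Add(Mul(Mul(1, -2), 52), -107)), -1)) = Mul(29152, Pow(Add(1335, Add(Mul(-2, 52), -107)), -1)) = Mul(29152, Pow(Add(1335, Add(-104, -107)), -1)) = Mul(29152, Pow(Add(1335, -211), -1)) = Mul(29152, Pow(1124, -1)) = Mul(29152, Rational(1, 1124)) = Rational(7288, 281)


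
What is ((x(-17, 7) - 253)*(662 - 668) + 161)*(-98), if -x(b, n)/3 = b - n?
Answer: -122206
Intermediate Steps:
x(b, n) = -3*b + 3*n (x(b, n) = -3*(b - n) = -3*b + 3*n)
((x(-17, 7) - 253)*(662 - 668) + 161)*(-98) = (((-3*(-17) + 3*7) - 253)*(662 - 668) + 161)*(-98) = (((51 + 21) - 253)*(-6) + 161)*(-98) = ((72 - 253)*(-6) + 161)*(-98) = (-181*(-6) + 161)*(-98) = (1086 + 161)*(-98) = 1247*(-98) = -122206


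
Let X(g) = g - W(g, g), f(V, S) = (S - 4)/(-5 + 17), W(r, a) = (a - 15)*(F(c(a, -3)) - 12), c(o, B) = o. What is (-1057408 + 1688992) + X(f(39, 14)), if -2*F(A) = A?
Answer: 45461443/72 ≈ 6.3141e+5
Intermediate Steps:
F(A) = -A/2
W(r, a) = (-15 + a)*(-12 - a/2) (W(r, a) = (a - 15)*(-a/2 - 12) = (-15 + a)*(-12 - a/2))
f(V, S) = -⅓ + S/12 (f(V, S) = (-4 + S)/12 = (-4 + S)*(1/12) = -⅓ + S/12)
X(g) = -180 + g²/2 + 11*g/2 (X(g) = g - (180 - 9*g/2 - g²/2) = g + (-180 + g²/2 + 9*g/2) = -180 + g²/2 + 11*g/2)
(-1057408 + 1688992) + X(f(39, 14)) = (-1057408 + 1688992) + (-180 + (-⅓ + (1/12)*14)²/2 + 11*(-⅓ + (1/12)*14)/2) = 631584 + (-180 + (-⅓ + 7/6)²/2 + 11*(-⅓ + 7/6)/2) = 631584 + (-180 + (⅚)²/2 + (11/2)*(⅚)) = 631584 + (-180 + (½)*(25/36) + 55/12) = 631584 + (-180 + 25/72 + 55/12) = 631584 - 12605/72 = 45461443/72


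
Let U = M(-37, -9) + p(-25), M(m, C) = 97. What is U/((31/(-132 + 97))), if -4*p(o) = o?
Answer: -14455/124 ≈ -116.57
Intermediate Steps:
p(o) = -o/4
U = 413/4 (U = 97 - ¼*(-25) = 97 + 25/4 = 413/4 ≈ 103.25)
U/((31/(-132 + 97))) = 413/(4*((31/(-132 + 97)))) = 413/(4*((31/(-35)))) = 413/(4*((31*(-1/35)))) = 413/(4*(-31/35)) = (413/4)*(-35/31) = -14455/124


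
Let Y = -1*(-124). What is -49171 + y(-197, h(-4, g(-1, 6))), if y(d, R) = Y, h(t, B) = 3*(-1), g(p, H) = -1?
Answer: -49047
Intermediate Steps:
h(t, B) = -3
Y = 124
y(d, R) = 124
-49171 + y(-197, h(-4, g(-1, 6))) = -49171 + 124 = -49047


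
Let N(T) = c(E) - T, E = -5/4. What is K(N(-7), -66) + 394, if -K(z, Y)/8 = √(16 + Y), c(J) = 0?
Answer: 394 - 40*I*√2 ≈ 394.0 - 56.569*I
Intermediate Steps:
E = -5/4 (E = -5*¼ = -5/4 ≈ -1.2500)
N(T) = -T (N(T) = 0 - T = -T)
K(z, Y) = -8*√(16 + Y)
K(N(-7), -66) + 394 = -8*√(16 - 66) + 394 = -40*I*√2 + 394 = 394 - 40*I*√2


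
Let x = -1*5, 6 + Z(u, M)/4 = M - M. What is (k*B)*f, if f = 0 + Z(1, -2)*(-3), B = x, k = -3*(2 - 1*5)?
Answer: -3240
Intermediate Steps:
Z(u, M) = -24 (Z(u, M) = -24 + 4*(M - M) = -24 + 4*0 = -24 + 0 = -24)
k = 9 (k = -3*(2 - 5) = -3*(-3) = 9)
x = -5
B = -5
f = 72 (f = 0 - 24*(-3) = 0 + 72 = 72)
(k*B)*f = (9*(-5))*72 = -45*72 = -3240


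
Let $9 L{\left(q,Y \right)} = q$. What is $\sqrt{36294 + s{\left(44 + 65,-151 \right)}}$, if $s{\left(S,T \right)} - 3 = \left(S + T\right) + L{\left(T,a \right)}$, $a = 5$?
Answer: $\frac{112 \sqrt{26}}{3} \approx 190.36$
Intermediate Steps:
$L{\left(q,Y \right)} = \frac{q}{9}$
$s{\left(S,T \right)} = 3 + S + \frac{10 T}{9}$ ($s{\left(S,T \right)} = 3 + \left(\left(S + T\right) + \frac{T}{9}\right) = 3 + \left(S + \frac{10 T}{9}\right) = 3 + S + \frac{10 T}{9}$)
$\sqrt{36294 + s{\left(44 + 65,-151 \right)}} = \sqrt{36294 + \left(3 + \left(44 + 65\right) + \frac{10}{9} \left(-151\right)\right)} = \sqrt{36294 + \left(3 + 109 - \frac{1510}{9}\right)} = \sqrt{36294 - \frac{502}{9}} = \sqrt{\frac{326144}{9}} = \frac{112 \sqrt{26}}{3}$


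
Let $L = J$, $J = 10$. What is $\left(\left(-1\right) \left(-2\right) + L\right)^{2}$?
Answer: $144$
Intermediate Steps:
$L = 10$
$\left(\left(-1\right) \left(-2\right) + L\right)^{2} = \left(\left(-1\right) \left(-2\right) + 10\right)^{2} = \left(2 + 10\right)^{2} = 12^{2} = 144$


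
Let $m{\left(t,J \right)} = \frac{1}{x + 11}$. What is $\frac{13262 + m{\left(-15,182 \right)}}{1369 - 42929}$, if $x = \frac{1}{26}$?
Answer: $- \frac{190311}{596386} \approx -0.31911$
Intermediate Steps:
$x = \frac{1}{26} \approx 0.038462$
$m{\left(t,J \right)} = \frac{26}{287}$ ($m{\left(t,J \right)} = \frac{1}{\frac{1}{26} + 11} = \frac{1}{\frac{287}{26}} = \frac{26}{287}$)
$\frac{13262 + m{\left(-15,182 \right)}}{1369 - 42929} = \frac{13262 + \frac{26}{287}}{1369 - 42929} = \frac{3806220}{287 \left(-41560\right)} = \frac{3806220}{287} \left(- \frac{1}{41560}\right) = - \frac{190311}{596386}$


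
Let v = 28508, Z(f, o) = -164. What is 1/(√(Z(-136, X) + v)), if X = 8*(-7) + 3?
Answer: √7086/14172 ≈ 0.0059398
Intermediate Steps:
X = -53 (X = -56 + 3 = -53)
1/(√(Z(-136, X) + v)) = 1/(√(-164 + 28508)) = 1/(√28344) = 1/(2*√7086) = √7086/14172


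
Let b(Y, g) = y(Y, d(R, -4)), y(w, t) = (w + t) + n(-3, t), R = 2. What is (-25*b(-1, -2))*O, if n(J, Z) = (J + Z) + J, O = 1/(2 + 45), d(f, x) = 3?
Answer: 25/47 ≈ 0.53191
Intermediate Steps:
O = 1/47 ≈ 0.021277
n(J, Z) = Z + 2*J
y(w, t) = -6 + w + 2*t (y(w, t) = (w + t) + (t + 2*(-3)) = (t + w) + (t - 6) = (t + w) + (-6 + t) = -6 + w + 2*t)
b(Y, g) = Y (b(Y, g) = -6 + Y + 2*3 = -6 + Y + 6 = Y)
(-25*b(-1, -2))*O = -25*(-1)*(1/47) = 25*(1/47) = 25/47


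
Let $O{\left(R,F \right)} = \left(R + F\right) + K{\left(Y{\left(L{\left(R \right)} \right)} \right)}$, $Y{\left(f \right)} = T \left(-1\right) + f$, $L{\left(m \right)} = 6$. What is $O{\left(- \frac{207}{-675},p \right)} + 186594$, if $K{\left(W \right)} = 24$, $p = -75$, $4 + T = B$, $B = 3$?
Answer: $\frac{13990748}{75} \approx 1.8654 \cdot 10^{5}$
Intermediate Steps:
$T = -1$ ($T = -4 + 3 = -1$)
$Y{\left(f \right)} = 1 + f$ ($Y{\left(f \right)} = \left(-1\right) \left(-1\right) + f = 1 + f$)
$O{\left(R,F \right)} = 24 + F + R$ ($O{\left(R,F \right)} = \left(R + F\right) + 24 = \left(F + R\right) + 24 = 24 + F + R$)
$O{\left(- \frac{207}{-675},p \right)} + 186594 = \left(24 - 75 - \frac{207}{-675}\right) + 186594 = \left(24 - 75 - - \frac{23}{75}\right) + 186594 = \left(24 - 75 + \frac{23}{75}\right) + 186594 = - \frac{3802}{75} + 186594 = \frac{13990748}{75}$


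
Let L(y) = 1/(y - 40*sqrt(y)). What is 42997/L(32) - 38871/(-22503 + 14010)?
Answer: 3895197181/2831 - 6879520*sqrt(2) ≈ -8.3532e+6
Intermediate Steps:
42997/L(32) - 38871/(-22503 + 14010) = 42997/(1/(32 - 160*sqrt(2))) - 38871/(-22503 + 14010) = 42997/(1/(32 - 160*sqrt(2))) - 38871/(-8493) = 42997/(1/(32 - 160*sqrt(2))) - 38871*(-1/8493) = 42997*(32 - 160*sqrt(2)) + 12957/2831 = (1375904 - 6879520*sqrt(2)) + 12957/2831 = 3895197181/2831 - 6879520*sqrt(2)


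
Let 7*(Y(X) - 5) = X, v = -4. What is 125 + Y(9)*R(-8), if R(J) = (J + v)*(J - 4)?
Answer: 7211/7 ≈ 1030.1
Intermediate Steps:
Y(X) = 5 + X/7
R(J) = (-4 + J)**2 (R(J) = (J - 4)*(J - 4) = (-4 + J)*(-4 + J) = (-4 + J)**2)
125 + Y(9)*R(-8) = 125 + (5 + (1/7)*9)*(16 + (-8)**2 - 8*(-8)) = 125 + (5 + 9/7)*(16 + 64 + 64) = 125 + (44/7)*144 = 125 + 6336/7 = 7211/7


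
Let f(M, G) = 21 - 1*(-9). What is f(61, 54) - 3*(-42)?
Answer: 156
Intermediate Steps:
f(M, G) = 30 (f(M, G) = 21 + 9 = 30)
f(61, 54) - 3*(-42) = 30 - 3*(-42) = 30 + 126 = 156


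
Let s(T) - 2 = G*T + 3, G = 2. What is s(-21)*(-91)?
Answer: 3367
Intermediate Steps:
s(T) = 5 + 2*T (s(T) = 2 + (2*T + 3) = 2 + (3 + 2*T) = 5 + 2*T)
s(-21)*(-91) = (5 + 2*(-21))*(-91) = (5 - 42)*(-91) = -37*(-91) = 3367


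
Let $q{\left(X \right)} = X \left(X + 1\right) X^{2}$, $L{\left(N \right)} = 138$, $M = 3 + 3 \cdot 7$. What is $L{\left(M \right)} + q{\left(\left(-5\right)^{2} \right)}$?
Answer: $406388$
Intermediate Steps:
$M = 24$ ($M = 3 + 21 = 24$)
$q{\left(X \right)} = X^{3} \left(1 + X\right)$ ($q{\left(X \right)} = X \left(1 + X\right) X^{2} = X^{3} \left(1 + X\right)$)
$L{\left(M \right)} + q{\left(\left(-5\right)^{2} \right)} = 138 + \left(\left(-5\right)^{2}\right)^{3} \left(1 + \left(-5\right)^{2}\right) = 138 + 25^{3} \left(1 + 25\right) = 138 + 15625 \cdot 26 = 138 + 406250 = 406388$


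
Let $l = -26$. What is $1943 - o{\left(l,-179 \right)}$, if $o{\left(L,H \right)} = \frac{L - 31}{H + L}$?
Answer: $\frac{398258}{205} \approx 1942.7$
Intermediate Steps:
$o{\left(L,H \right)} = \frac{-31 + L}{H + L}$
$1943 - o{\left(l,-179 \right)} = 1943 - \frac{-31 - 26}{-179 - 26} = 1943 - \frac{1}{-205} \left(-57\right) = 1943 - \left(- \frac{1}{205}\right) \left(-57\right) = 1943 - \frac{57}{205} = \frac{398258}{205}$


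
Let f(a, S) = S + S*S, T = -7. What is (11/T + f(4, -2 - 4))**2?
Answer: 39601/49 ≈ 808.18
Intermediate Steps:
f(a, S) = S + S**2
(11/T + f(4, -2 - 4))**2 = (11/(-7) + (-2 - 4)*(1 + (-2 - 4)))**2 = (11*(-1/7) - 6*(1 - 6))**2 = (-11/7 - 6*(-5))**2 = (-11/7 + 30)**2 = (199/7)**2 = 39601/49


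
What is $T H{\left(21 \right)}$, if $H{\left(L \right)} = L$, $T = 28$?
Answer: $588$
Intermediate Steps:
$T H{\left(21 \right)} = 28 \cdot 21 = 588$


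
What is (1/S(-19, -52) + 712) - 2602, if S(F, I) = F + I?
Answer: -134191/71 ≈ -1890.0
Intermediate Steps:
(1/S(-19, -52) + 712) - 2602 = (1/(-19 - 52) + 712) - 2602 = (1/(-71) + 712) - 2602 = (-1/71 + 712) - 2602 = 50551/71 - 2602 = -134191/71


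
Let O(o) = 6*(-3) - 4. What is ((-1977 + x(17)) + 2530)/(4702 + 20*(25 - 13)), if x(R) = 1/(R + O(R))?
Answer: 1382/12355 ≈ 0.11186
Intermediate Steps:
O(o) = -22 (O(o) = -18 - 4 = -22)
x(R) = 1/(-22 + R) (x(R) = 1/(R - 22) = 1/(-22 + R))
((-1977 + x(17)) + 2530)/(4702 + 20*(25 - 13)) = ((-1977 + 1/(-22 + 17)) + 2530)/(4702 + 20*(25 - 13)) = ((-1977 + 1/(-5)) + 2530)/(4702 + 20*12) = ((-1977 - 1/5) + 2530)/(4702 + 240) = (-9886/5 + 2530)/4942 = (2764/5)*(1/4942) = 1382/12355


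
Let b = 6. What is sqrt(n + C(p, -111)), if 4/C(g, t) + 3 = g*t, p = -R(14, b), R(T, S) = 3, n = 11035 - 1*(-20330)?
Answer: sqrt(853912455)/165 ≈ 177.10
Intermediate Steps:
n = 31365 (n = 11035 + 20330 = 31365)
p = -3 (p = -1*3 = -3)
C(g, t) = 4/(-3 + g*t)
sqrt(n + C(p, -111)) = sqrt(31365 + 4/(-3 - 3*(-111))) = sqrt(31365 + 4/(-3 + 333)) = sqrt(31365 + 4/330) = sqrt(31365 + 4*(1/330)) = sqrt(31365 + 2/165) = sqrt(5175227/165) = sqrt(853912455)/165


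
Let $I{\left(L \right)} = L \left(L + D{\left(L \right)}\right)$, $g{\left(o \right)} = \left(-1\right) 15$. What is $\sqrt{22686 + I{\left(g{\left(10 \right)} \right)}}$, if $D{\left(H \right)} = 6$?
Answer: $\sqrt{22821} \approx 151.07$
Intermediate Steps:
$g{\left(o \right)} = -15$
$I{\left(L \right)} = L \left(6 + L\right)$ ($I{\left(L \right)} = L \left(L + 6\right) = L \left(6 + L\right)$)
$\sqrt{22686 + I{\left(g{\left(10 \right)} \right)}} = \sqrt{22686 - 15 \left(6 - 15\right)} = \sqrt{22686 - -135} = \sqrt{22686 + 135} = \sqrt{22821}$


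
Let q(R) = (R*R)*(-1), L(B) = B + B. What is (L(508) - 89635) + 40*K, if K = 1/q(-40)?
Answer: -3544761/40 ≈ -88619.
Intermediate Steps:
L(B) = 2*B
q(R) = -R² (q(R) = R²*(-1) = -R²)
K = -1/1600 (K = 1/(-1*(-40)²) = 1/(-1*1600) = 1/(-1600) = -1/1600 ≈ -0.00062500)
(L(508) - 89635) + 40*K = (2*508 - 89635) + 40*(-1/1600) = (1016 - 89635) - 1/40 = -88619 - 1/40 = -3544761/40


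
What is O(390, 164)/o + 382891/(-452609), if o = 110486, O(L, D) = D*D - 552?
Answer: -15190281765/25003478987 ≈ -0.60753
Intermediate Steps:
O(L, D) = -552 + D**2 (O(L, D) = D**2 - 552 = -552 + D**2)
O(390, 164)/o + 382891/(-452609) = (-552 + 164**2)/110486 + 382891/(-452609) = (-552 + 26896)*(1/110486) + 382891*(-1/452609) = 26344*(1/110486) - 382891/452609 = 13172/55243 - 382891/452609 = -15190281765/25003478987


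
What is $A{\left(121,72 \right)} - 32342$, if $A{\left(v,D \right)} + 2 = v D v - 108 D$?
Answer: $1014032$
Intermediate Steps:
$A{\left(v,D \right)} = -2 - 108 D + D v^{2}$ ($A{\left(v,D \right)} = -2 - \left(108 D - v D v\right) = -2 - \left(108 D - D v v\right) = -2 + \left(D v^{2} - 108 D\right) = -2 + \left(- 108 D + D v^{2}\right) = -2 - 108 D + D v^{2}$)
$A{\left(121,72 \right)} - 32342 = \left(-2 - 7776 + 72 \cdot 121^{2}\right) - 32342 = \left(-2 - 7776 + 72 \cdot 14641\right) - 32342 = \left(-2 - 7776 + 1054152\right) - 32342 = 1046374 - 32342 = 1014032$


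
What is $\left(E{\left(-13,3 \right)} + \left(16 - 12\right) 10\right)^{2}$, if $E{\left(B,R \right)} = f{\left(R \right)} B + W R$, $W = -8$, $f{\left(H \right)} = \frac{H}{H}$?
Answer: $9$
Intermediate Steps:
$f{\left(H \right)} = 1$
$E{\left(B,R \right)} = B - 8 R$ ($E{\left(B,R \right)} = 1 B - 8 R = B - 8 R$)
$\left(E{\left(-13,3 \right)} + \left(16 - 12\right) 10\right)^{2} = \left(\left(-13 - 24\right) + \left(16 - 12\right) 10\right)^{2} = \left(\left(-13 - 24\right) + 4 \cdot 10\right)^{2} = \left(-37 + 40\right)^{2} = 3^{2} = 9$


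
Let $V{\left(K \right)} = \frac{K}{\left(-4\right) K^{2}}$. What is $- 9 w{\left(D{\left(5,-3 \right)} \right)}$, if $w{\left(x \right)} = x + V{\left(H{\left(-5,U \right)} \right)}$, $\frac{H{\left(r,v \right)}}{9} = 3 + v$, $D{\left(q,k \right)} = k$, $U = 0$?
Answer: $\frac{325}{12} \approx 27.083$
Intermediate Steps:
$H{\left(r,v \right)} = 27 + 9 v$ ($H{\left(r,v \right)} = 9 \left(3 + v\right) = 27 + 9 v$)
$V{\left(K \right)} = - \frac{1}{4 K}$ ($V{\left(K \right)} = K \left(- \frac{1}{4 K^{2}}\right) = - \frac{1}{4 K}$)
$w{\left(x \right)} = - \frac{1}{108} + x$ ($w{\left(x \right)} = x - \frac{1}{4 \left(27 + 9 \cdot 0\right)} = x - \frac{1}{4 \left(27 + 0\right)} = x - \frac{1}{4 \cdot 27} = x - \frac{1}{108} = - \frac{1}{108} + x$)
$- 9 w{\left(D{\left(5,-3 \right)} \right)} = - 9 \left(- \frac{1}{108} - 3\right) = \left(-9\right) \left(- \frac{325}{108}\right) = \frac{325}{12}$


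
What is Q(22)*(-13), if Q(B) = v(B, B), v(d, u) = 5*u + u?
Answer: -1716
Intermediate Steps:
v(d, u) = 6*u
Q(B) = 6*B
Q(22)*(-13) = (6*22)*(-13) = 132*(-13) = -1716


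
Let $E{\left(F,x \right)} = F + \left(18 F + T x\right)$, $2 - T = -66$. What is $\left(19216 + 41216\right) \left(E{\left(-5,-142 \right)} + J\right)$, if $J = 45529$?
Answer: $2162136096$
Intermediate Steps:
$T = 68$ ($T = 2 - -66 = 2 + 66 = 68$)
$E{\left(F,x \right)} = 19 F + 68 x$ ($E{\left(F,x \right)} = F + \left(18 F + 68 x\right) = 19 F + 68 x$)
$\left(19216 + 41216\right) \left(E{\left(-5,-142 \right)} + J\right) = \left(19216 + 41216\right) \left(\left(19 \left(-5\right) + 68 \left(-142\right)\right) + 45529\right) = 60432 \left(\left(-95 - 9656\right) + 45529\right) = 60432 \left(-9751 + 45529\right) = 60432 \cdot 35778 = 2162136096$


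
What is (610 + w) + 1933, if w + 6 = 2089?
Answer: 4626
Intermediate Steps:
w = 2083 (w = -6 + 2089 = 2083)
(610 + w) + 1933 = (610 + 2083) + 1933 = 2693 + 1933 = 4626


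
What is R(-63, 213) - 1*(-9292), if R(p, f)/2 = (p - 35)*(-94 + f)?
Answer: -14032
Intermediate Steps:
R(p, f) = 2*(-94 + f)*(-35 + p) (R(p, f) = 2*((p - 35)*(-94 + f)) = 2*((-35 + p)*(-94 + f)) = 2*((-94 + f)*(-35 + p)) = 2*(-94 + f)*(-35 + p))
R(-63, 213) - 1*(-9292) = (6580 - 188*(-63) - 70*213 + 2*213*(-63)) - 1*(-9292) = (6580 + 11844 - 14910 - 26838) + 9292 = -23324 + 9292 = -14032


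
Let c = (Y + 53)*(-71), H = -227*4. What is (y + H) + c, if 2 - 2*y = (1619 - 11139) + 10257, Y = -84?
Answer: 1851/2 ≈ 925.50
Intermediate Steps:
y = -735/2 (y = 1 - ((1619 - 11139) + 10257)/2 = 1 - (-9520 + 10257)/2 = 1 - ½*737 = 1 - 737/2 = -735/2 ≈ -367.50)
H = -908
c = 2201 (c = (-84 + 53)*(-71) = -31*(-71) = 2201)
(y + H) + c = (-735/2 - 908) + 2201 = -2551/2 + 2201 = 1851/2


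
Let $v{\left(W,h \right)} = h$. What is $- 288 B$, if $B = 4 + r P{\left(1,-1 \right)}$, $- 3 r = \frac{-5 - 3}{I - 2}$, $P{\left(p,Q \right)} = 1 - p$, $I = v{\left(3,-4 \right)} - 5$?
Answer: $-1152$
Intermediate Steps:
$I = -9$ ($I = -4 - 5 = -9$)
$r = - \frac{8}{33}$ ($r = - \frac{\left(-5 - 3\right) \frac{1}{-9 - 2}}{3} = - \frac{\left(-8\right) \frac{1}{-11}}{3} = - \frac{\left(-8\right) \left(- \frac{1}{11}\right)}{3} = \left(- \frac{1}{3}\right) \frac{8}{11} = - \frac{8}{33} \approx -0.24242$)
$B = 4$ ($B = 4 - \frac{8 \left(1 - 1\right)}{33} = 4 - 0 = 4 + 0 = 4$)
$- 288 B = \left(-288\right) 4 = -1152$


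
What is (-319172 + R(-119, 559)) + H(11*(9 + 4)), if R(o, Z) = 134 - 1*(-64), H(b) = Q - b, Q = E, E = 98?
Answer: -319019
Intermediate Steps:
Q = 98
H(b) = 98 - b
R(o, Z) = 198 (R(o, Z) = 134 + 64 = 198)
(-319172 + R(-119, 559)) + H(11*(9 + 4)) = (-319172 + 198) + (98 - 11*(9 + 4)) = -318974 + (98 - 11*13) = -318974 + (98 - 1*143) = -318974 + (98 - 143) = -318974 - 45 = -319019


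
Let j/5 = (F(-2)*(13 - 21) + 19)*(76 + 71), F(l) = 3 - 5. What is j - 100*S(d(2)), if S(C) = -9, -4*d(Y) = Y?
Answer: 26625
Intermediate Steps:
d(Y) = -Y/4
F(l) = -2
j = 25725 (j = 5*((-2*(13 - 21) + 19)*(76 + 71)) = 5*((-2*(-8) + 19)*147) = 5*((16 + 19)*147) = 5*(35*147) = 5*5145 = 25725)
j - 100*S(d(2)) = 25725 - 100*(-9) = 25725 + 900 = 26625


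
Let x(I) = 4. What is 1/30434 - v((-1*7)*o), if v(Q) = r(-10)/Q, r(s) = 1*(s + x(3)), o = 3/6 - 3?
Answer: 365243/1065190 ≈ 0.34289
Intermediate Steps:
o = -5/2 (o = 3*(⅙) - 3 = ½ - 3 = -5/2 ≈ -2.5000)
r(s) = 4 + s (r(s) = 1*(s + 4) = 1*(4 + s) = 4 + s)
v(Q) = -6/Q (v(Q) = (4 - 10)/Q = -6/Q)
1/30434 - v((-1*7)*o) = 1/30434 - (-6)/(-1*7*(-5/2)) = 1/30434 - (-6)/((-7*(-5/2))) = 1/30434 - (-6)/35/2 = 1/30434 - (-6)*2/35 = 1/30434 - 1*(-12/35) = 1/30434 + 12/35 = 365243/1065190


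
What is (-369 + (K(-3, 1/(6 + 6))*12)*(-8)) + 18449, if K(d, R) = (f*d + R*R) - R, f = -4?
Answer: 50806/3 ≈ 16935.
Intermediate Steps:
K(d, R) = R² - R - 4*d (K(d, R) = (-4*d + R*R) - R = (-4*d + R²) - R = (R² - 4*d) - R = R² - R - 4*d)
(-369 + (K(-3, 1/(6 + 6))*12)*(-8)) + 18449 = (-369 + (((1/(6 + 6))² - 1/(6 + 6) - 4*(-3))*12)*(-8)) + 18449 = (-369 + (((1/12)² - 1/12 + 12)*12)*(-8)) + 18449 = (-369 + (((1/12)² - 1*1/12 + 12)*12)*(-8)) + 18449 = (-369 + ((1/144 - 1/12 + 12)*12)*(-8)) + 18449 = (-369 + ((1717/144)*12)*(-8)) + 18449 = (-369 + (1717/12)*(-8)) + 18449 = (-369 - 3434/3) + 18449 = -4541/3 + 18449 = 50806/3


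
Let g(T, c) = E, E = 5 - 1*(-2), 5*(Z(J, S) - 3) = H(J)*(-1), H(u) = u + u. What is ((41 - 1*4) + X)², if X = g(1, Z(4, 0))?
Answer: 1936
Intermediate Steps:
H(u) = 2*u
Z(J, S) = 3 - 2*J/5 (Z(J, S) = 3 + ((2*J)*(-1))/5 = 3 + (-2*J)/5 = 3 - 2*J/5)
E = 7 (E = 5 + 2 = 7)
g(T, c) = 7
X = 7
((41 - 1*4) + X)² = ((41 - 1*4) + 7)² = ((41 - 4) + 7)² = (37 + 7)² = 44² = 1936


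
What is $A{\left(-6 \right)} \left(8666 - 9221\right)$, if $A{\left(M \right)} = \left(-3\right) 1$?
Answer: $1665$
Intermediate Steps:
$A{\left(M \right)} = -3$
$A{\left(-6 \right)} \left(8666 - 9221\right) = - 3 \left(8666 - 9221\right) = \left(-3\right) \left(-555\right) = 1665$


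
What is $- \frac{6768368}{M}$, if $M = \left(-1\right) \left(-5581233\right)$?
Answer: $- \frac{6768368}{5581233} \approx -1.2127$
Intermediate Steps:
$M = 5581233$
$- \frac{6768368}{M} = - \frac{6768368}{5581233}$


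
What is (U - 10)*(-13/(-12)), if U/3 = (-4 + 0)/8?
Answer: -299/24 ≈ -12.458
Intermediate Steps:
U = -3/2 (U = 3*((-4 + 0)/8) = 3*(-4*⅛) = 3*(-½) = -3/2 ≈ -1.5000)
(U - 10)*(-13/(-12)) = (-3/2 - 10)*(-13/(-12)) = -(-299)*(-1)/(2*12) = -23/2*13/12 = -299/24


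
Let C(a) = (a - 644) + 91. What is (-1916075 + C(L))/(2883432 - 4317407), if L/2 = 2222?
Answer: 1912184/1433975 ≈ 1.3335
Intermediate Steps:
L = 4444 (L = 2*2222 = 4444)
C(a) = -553 + a (C(a) = (-644 + a) + 91 = -553 + a)
(-1916075 + C(L))/(2883432 - 4317407) = (-1916075 + (-553 + 4444))/(2883432 - 4317407) = (-1916075 + 3891)/(-1433975) = -1912184*(-1/1433975) = 1912184/1433975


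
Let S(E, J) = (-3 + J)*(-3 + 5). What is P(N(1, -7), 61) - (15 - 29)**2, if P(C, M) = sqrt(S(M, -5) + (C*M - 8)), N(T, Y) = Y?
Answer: -196 + I*sqrt(451) ≈ -196.0 + 21.237*I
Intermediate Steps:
S(E, J) = -6 + 2*J (S(E, J) = (-3 + J)*2 = -6 + 2*J)
P(C, M) = sqrt(-24 + C*M) (P(C, M) = sqrt((-6 + 2*(-5)) + (C*M - 8)) = sqrt((-6 - 10) + (-8 + C*M)) = sqrt(-16 + (-8 + C*M)) = sqrt(-24 + C*M))
P(N(1, -7), 61) - (15 - 29)**2 = sqrt(-24 - 7*61) - (15 - 29)**2 = sqrt(-24 - 427) - 1*(-14)**2 = sqrt(-451) - 1*196 = I*sqrt(451) - 196 = -196 + I*sqrt(451)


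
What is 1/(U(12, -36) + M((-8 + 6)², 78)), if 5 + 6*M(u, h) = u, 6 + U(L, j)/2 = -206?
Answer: -6/2545 ≈ -0.0023576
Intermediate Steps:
U(L, j) = -424 (U(L, j) = -12 + 2*(-206) = -12 - 412 = -424)
M(u, h) = -⅚ + u/6
1/(U(12, -36) + M((-8 + 6)², 78)) = 1/(-424 + (-⅚ + (-8 + 6)²/6)) = 1/(-424 + (-⅚ + (⅙)*(-2)²)) = 1/(-424 + (-⅚ + (⅙)*4)) = 1/(-424 + (-⅚ + ⅔)) = 1/(-424 - ⅙) = 1/(-2545/6) = -6/2545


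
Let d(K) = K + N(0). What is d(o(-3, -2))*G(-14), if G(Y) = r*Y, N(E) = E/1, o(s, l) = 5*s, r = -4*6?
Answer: -5040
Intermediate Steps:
r = -24
N(E) = E (N(E) = E*1 = E)
G(Y) = -24*Y
d(K) = K (d(K) = K + 0 = K)
d(o(-3, -2))*G(-14) = (5*(-3))*(-24*(-14)) = -15*336 = -5040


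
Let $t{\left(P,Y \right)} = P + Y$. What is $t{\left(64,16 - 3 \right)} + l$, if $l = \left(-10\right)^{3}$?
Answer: $-923$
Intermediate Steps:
$l = -1000$
$t{\left(64,16 - 3 \right)} + l = \left(64 + \left(16 - 3\right)\right) - 1000 = \left(64 + 13\right) - 1000 = 77 - 1000 = -923$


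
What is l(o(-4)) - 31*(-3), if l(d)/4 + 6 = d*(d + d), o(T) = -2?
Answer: 101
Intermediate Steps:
l(d) = -24 + 8*d**2 (l(d) = -24 + 4*(d*(d + d)) = -24 + 4*(d*(2*d)) = -24 + 4*(2*d**2) = -24 + 8*d**2)
l(o(-4)) - 31*(-3) = (-24 + 8*(-2)**2) - 31*(-3) = (-24 + 8*4) - 1*(-93) = (-24 + 32) + 93 = 8 + 93 = 101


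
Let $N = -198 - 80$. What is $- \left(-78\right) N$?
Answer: $-21684$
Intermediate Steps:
$N = -278$ ($N = -198 - 80 = -278$)
$- \left(-78\right) N = - \left(-78\right) \left(-278\right) = \left(-1\right) 21684 = -21684$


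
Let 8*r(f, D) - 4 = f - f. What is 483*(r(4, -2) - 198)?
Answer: -190785/2 ≈ -95393.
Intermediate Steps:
r(f, D) = ½ (r(f, D) = ½ + (f - f)/8 = ½ + (⅛)*0 = ½ + 0 = ½)
483*(r(4, -2) - 198) = 483*(½ - 198) = 483*(-395/2) = -190785/2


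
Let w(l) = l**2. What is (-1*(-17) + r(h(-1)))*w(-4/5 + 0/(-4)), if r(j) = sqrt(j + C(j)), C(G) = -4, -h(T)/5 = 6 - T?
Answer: 272/25 + 16*I*sqrt(39)/25 ≈ 10.88 + 3.9968*I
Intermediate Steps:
h(T) = -30 + 5*T (h(T) = -5*(6 - T) = -30 + 5*T)
r(j) = sqrt(-4 + j) (r(j) = sqrt(j - 4) = sqrt(-4 + j))
(-1*(-17) + r(h(-1)))*w(-4/5 + 0/(-4)) = (-1*(-17) + sqrt(-4 + (-30 + 5*(-1))))*(-4/5 + 0/(-4))**2 = (17 + sqrt(-4 + (-30 - 5)))*(-4*1/5 + 0*(-1/4))**2 = (17 + sqrt(-4 - 35))*(-4/5 + 0)**2 = (17 + sqrt(-39))*(-4/5)**2 = (17 + I*sqrt(39))*(16/25) = 272/25 + 16*I*sqrt(39)/25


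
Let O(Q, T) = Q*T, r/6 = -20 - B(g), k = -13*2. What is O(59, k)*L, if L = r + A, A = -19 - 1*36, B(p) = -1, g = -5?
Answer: 259246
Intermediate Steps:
A = -55 (A = -19 - 36 = -55)
k = -26
r = -114 (r = 6*(-20 - 1*(-1)) = 6*(-20 + 1) = 6*(-19) = -114)
L = -169 (L = -114 - 55 = -169)
O(59, k)*L = (59*(-26))*(-169) = -1534*(-169) = 259246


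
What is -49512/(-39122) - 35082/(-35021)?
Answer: 1553218878/685045781 ≈ 2.2673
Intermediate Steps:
-49512/(-39122) - 35082/(-35021) = -49512*(-1/39122) - 35082*(-1/35021) = 24756/19561 + 35082/35021 = 1553218878/685045781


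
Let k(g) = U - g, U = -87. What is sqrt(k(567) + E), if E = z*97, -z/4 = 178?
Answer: I*sqrt(69718) ≈ 264.04*I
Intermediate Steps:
z = -712 (z = -4*178 = -712)
k(g) = -87 - g
E = -69064 (E = -712*97 = -69064)
sqrt(k(567) + E) = sqrt((-87 - 1*567) - 69064) = sqrt((-87 - 567) - 69064) = sqrt(-654 - 69064) = sqrt(-69718) = I*sqrt(69718)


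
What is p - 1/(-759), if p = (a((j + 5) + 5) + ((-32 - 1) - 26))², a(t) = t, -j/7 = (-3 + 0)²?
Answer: 9520897/759 ≈ 12544.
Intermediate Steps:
j = -63 (j = -7*(-3 + 0)² = -7*(-3)² = -7*9 = -63)
p = 12544 (p = (((-63 + 5) + 5) + ((-32 - 1) - 26))² = ((-58 + 5) + (-33 - 26))² = (-53 - 59)² = (-112)² = 12544)
p - 1/(-759) = 12544 - 1/(-759) = 12544 - 1*(-1/759) = 12544 + 1/759 = 9520897/759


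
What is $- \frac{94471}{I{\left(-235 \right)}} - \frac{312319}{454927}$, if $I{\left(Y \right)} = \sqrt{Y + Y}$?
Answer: $- \frac{312319}{454927} + \frac{94471 i \sqrt{470}}{470} \approx -0.68653 + 4357.6 i$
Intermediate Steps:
$I{\left(Y \right)} = \sqrt{2} \sqrt{Y}$ ($I{\left(Y \right)} = \sqrt{2 Y} = \sqrt{2} \sqrt{Y}$)
$- \frac{94471}{I{\left(-235 \right)}} - \frac{312319}{454927} = - \frac{94471}{\sqrt{2} \sqrt{-235}} - \frac{312319}{454927} = - \frac{94471}{\sqrt{2} i \sqrt{235}} - \frac{312319}{454927} = - \frac{94471}{i \sqrt{470}} - \frac{312319}{454927} = - 94471 \left(- \frac{i \sqrt{470}}{470}\right) - \frac{312319}{454927} = \frac{94471 i \sqrt{470}}{470} - \frac{312319}{454927} = - \frac{312319}{454927} + \frac{94471 i \sqrt{470}}{470}$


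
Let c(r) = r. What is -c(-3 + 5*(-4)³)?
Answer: 323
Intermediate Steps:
-c(-3 + 5*(-4)³) = -(-3 + 5*(-4)³) = -(-3 + 5*(-64)) = -(-3 - 320) = -1*(-323) = 323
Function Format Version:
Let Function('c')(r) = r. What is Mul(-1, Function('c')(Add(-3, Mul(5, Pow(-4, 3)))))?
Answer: 323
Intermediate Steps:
Mul(-1, Function('c')(Add(-3, Mul(5, Pow(-4, 3))))) = Mul(-1, Add(-3, Mul(5, Pow(-4, 3)))) = Mul(-1, Add(-3, Mul(5, -64))) = Mul(-1, Add(-3, -320)) = Mul(-1, -323) = 323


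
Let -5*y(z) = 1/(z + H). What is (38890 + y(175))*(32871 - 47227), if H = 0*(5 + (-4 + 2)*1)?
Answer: -488516720644/875 ≈ -5.5831e+8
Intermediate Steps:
H = 0 (H = 0*(5 - 2*1) = 0*(5 - 2) = 0*3 = 0)
y(z) = -1/(5*z) (y(z) = -1/(5*(z + 0)) = -1/(5*z))
(38890 + y(175))*(32871 - 47227) = (38890 - ⅕/175)*(32871 - 47227) = (38890 - ⅕*1/175)*(-14356) = (38890 - 1/875)*(-14356) = (34028749/875)*(-14356) = -488516720644/875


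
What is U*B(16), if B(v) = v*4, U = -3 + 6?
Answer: 192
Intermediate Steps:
U = 3
B(v) = 4*v
U*B(16) = 3*(4*16) = 3*64 = 192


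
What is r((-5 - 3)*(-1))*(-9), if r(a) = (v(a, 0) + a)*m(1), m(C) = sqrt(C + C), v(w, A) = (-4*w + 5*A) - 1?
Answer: 225*sqrt(2) ≈ 318.20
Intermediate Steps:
v(w, A) = -1 - 4*w + 5*A
m(C) = sqrt(2)*sqrt(C) (m(C) = sqrt(2*C) = sqrt(2)*sqrt(C))
r(a) = sqrt(2)*(-1 - 3*a) (r(a) = ((-1 - 4*a + 5*0) + a)*(sqrt(2)*sqrt(1)) = ((-1 - 4*a + 0) + a)*(sqrt(2)*1) = ((-1 - 4*a) + a)*sqrt(2) = (-1 - 3*a)*sqrt(2) = sqrt(2)*(-1 - 3*a))
r((-5 - 3)*(-1))*(-9) = (sqrt(2)*(-1 - 3*(-5 - 3)*(-1)))*(-9) = (sqrt(2)*(-1 - (-24)*(-1)))*(-9) = (sqrt(2)*(-1 - 3*8))*(-9) = (sqrt(2)*(-1 - 24))*(-9) = (sqrt(2)*(-25))*(-9) = -25*sqrt(2)*(-9) = 225*sqrt(2)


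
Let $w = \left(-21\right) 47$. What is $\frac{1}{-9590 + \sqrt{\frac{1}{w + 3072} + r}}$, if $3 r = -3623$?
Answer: $- \frac{476075}{4565619202} - \frac{i \sqrt{36458310}}{15979667207} \approx -0.00010427 - 3.7786 \cdot 10^{-7} i$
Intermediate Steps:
$r = - \frac{3623}{3}$ ($r = \frac{1}{3} \left(-3623\right) = - \frac{3623}{3} \approx -1207.7$)
$w = -987$
$\frac{1}{-9590 + \sqrt{\frac{1}{w + 3072} + r}} = \frac{1}{-9590 + \sqrt{\frac{1}{-987 + 3072} - \frac{3623}{3}}} = \frac{1}{-9590 + \sqrt{\frac{1}{2085} - \frac{3623}{3}}} = \frac{1}{-9590 + \sqrt{- \frac{839328}{695}}} = \frac{1}{-9590 + \frac{4 i \sqrt{36458310}}{695}}$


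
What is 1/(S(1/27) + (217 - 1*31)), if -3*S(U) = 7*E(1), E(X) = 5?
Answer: 3/523 ≈ 0.0057361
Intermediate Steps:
S(U) = -35/3 (S(U) = -7*5/3 = -⅓*35 = -35/3)
1/(S(1/27) + (217 - 1*31)) = 1/(-35/3 + (217 - 1*31)) = 1/(-35/3 + (217 - 31)) = 1/(-35/3 + 186) = 1/(523/3) = 3/523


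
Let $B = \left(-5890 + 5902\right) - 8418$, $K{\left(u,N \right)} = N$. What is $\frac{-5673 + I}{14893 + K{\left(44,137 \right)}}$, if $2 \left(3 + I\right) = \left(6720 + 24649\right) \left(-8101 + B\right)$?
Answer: $- \frac{103563887}{6012} \approx -17226.0$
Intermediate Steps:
$B = -8406$ ($B = 12 - 8418 = -8406$)
$I = - \frac{517808089}{2}$ ($I = -3 + \frac{\left(6720 + 24649\right) \left(-8101 - 8406\right)}{2} = -3 + \frac{31369 \left(-16507\right)}{2} = -3 + \frac{1}{2} \left(-517808083\right) = -3 - \frac{517808083}{2} = - \frac{517808089}{2} \approx -2.589 \cdot 10^{8}$)
$\frac{-5673 + I}{14893 + K{\left(44,137 \right)}} = \frac{-5673 - \frac{517808089}{2}}{14893 + 137} = - \frac{517819435}{2 \cdot 15030} = \left(- \frac{517819435}{2}\right) \frac{1}{15030} = - \frac{103563887}{6012}$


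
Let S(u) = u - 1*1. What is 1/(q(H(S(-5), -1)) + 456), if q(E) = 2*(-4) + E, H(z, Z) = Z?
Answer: 1/447 ≈ 0.0022371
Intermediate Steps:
S(u) = -1 + u (S(u) = u - 1 = -1 + u)
q(E) = -8 + E
1/(q(H(S(-5), -1)) + 456) = 1/((-8 - 1) + 456) = 1/(-9 + 456) = 1/447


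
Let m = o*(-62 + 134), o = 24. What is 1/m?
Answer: 1/1728 ≈ 0.00057870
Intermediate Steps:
m = 1728 (m = 24*(-62 + 134) = 24*72 = 1728)
1/m = 1/1728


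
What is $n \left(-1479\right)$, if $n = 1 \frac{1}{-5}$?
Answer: $\frac{1479}{5} \approx 295.8$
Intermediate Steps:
$n = - \frac{1}{5}$ ($n = 1 \left(- \frac{1}{5}\right) = - \frac{1}{5} \approx -0.2$)
$n \left(-1479\right) = \left(- \frac{1}{5}\right) \left(-1479\right) = \frac{1479}{5}$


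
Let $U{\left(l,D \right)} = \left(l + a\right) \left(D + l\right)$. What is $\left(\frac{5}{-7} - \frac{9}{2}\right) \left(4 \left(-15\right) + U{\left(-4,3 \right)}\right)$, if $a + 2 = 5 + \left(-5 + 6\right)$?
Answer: $\frac{2190}{7} \approx 312.86$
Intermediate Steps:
$a = 4$ ($a = -2 + \left(5 + \left(-5 + 6\right)\right) = -2 + \left(5 + 1\right) = -2 + 6 = 4$)
$U{\left(l,D \right)} = \left(4 + l\right) \left(D + l\right)$ ($U{\left(l,D \right)} = \left(l + 4\right) \left(D + l\right) = \left(4 + l\right) \left(D + l\right)$)
$\left(\frac{5}{-7} - \frac{9}{2}\right) \left(4 \left(-15\right) + U{\left(-4,3 \right)}\right) = \left(\frac{5}{-7} - \frac{9}{2}\right) \left(4 \left(-15\right) + \left(\left(-4\right)^{2} + 4 \cdot 3 + 4 \left(-4\right) + 3 \left(-4\right)\right)\right) = \left(5 \left(- \frac{1}{7}\right) - \frac{9}{2}\right) \left(-60 + \left(16 + 12 - 16 - 12\right)\right) = \left(- \frac{5}{7} - \frac{9}{2}\right) \left(-60 + 0\right) = \left(- \frac{73}{14}\right) \left(-60\right) = \frac{2190}{7}$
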